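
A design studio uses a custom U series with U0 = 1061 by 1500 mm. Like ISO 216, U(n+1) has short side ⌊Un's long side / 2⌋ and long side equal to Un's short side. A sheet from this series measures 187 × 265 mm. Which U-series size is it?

U0: 1061 × 1500 mm
U1: 750 × 1061 mm
U2: 530 × 750 mm
U3: 375 × 530 mm
U4: 265 × 375 mm
U5: 187 × 265 mm
U6: 132 × 187 mm
→ matches U5.

U5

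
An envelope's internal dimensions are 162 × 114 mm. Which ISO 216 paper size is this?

C6 (114 × 162 mm)

Aspect ratio 162/114 ≈ 1.421 — close to the ISO √2 ≈ 1.414.
In the C-series (envelope sizes, between A and B): C6 = 114 × 162 mm.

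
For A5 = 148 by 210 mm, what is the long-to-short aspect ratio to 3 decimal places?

210 / 148 = 1.419
ISO 216 targets √2 ≈ 1.414; the +0.005 deviation is from mm rounding.

1.419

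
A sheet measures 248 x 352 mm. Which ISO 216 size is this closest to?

Aspect ratio 352/248 ≈ 1.419 — close to the ISO √2 ≈ 1.414.
In the B-series (B0 = 1000 × 1414 mm): B4 = 250 × 353 mm.
Off by 3 mm total — nearest standard size.

B4 (250 × 353 mm)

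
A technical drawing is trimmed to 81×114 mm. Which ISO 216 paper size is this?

Aspect ratio 114/81 ≈ 1.407 — close to the ISO √2 ≈ 1.414.
In the C-series (envelope sizes, between A and B): C7 = 81 × 114 mm.

C7 (81 × 114 mm)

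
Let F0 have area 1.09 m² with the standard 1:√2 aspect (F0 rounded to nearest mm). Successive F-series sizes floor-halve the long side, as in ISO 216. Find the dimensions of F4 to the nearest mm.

Let F0's short side be w mm. w · w√2 = 1.09 m² = 1,090,000 mm², so w ≈ 877.9 mm and w√2 ≈ 1241.6 mm → F0 = 878 × 1242 mm.
F1: ⌊1242/2⌋ × 878 = 621 × 878 mm
F2: ⌊878/2⌋ × 621 = 439 × 621 mm
F3: ⌊621/2⌋ × 439 = 310 × 439 mm
F4: ⌊439/2⌋ × 310 = 219 × 310 mm

219 × 310 mm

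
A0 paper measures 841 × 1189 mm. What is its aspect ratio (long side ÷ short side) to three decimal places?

1189 / 841 = 1.414
Matches √2 ≈ 1.414 — the ISO 216 defining ratio.

1.414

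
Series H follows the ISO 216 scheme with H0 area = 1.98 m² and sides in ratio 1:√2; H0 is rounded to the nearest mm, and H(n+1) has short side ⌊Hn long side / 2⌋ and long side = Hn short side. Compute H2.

591 × 836 mm

Let H0's short side be w mm. w · w√2 = 1.98 m² = 1,980,000 mm², so w ≈ 1183.2 mm and w√2 ≈ 1673.4 mm → H0 = 1183 × 1673 mm.
H1: ⌊1673/2⌋ × 1183 = 836 × 1183 mm
H2: ⌊1183/2⌋ × 836 = 591 × 836 mm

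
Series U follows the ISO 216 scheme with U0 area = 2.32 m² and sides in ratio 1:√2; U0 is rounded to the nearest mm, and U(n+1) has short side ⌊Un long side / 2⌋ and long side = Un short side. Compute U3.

Let U0's short side be w mm. w · w√2 = 2.32 m² = 2,320,000 mm², so w ≈ 1280.8 mm and w√2 ≈ 1811.3 mm → U0 = 1281 × 1811 mm.
U1: ⌊1811/2⌋ × 1281 = 905 × 1281 mm
U2: ⌊1281/2⌋ × 905 = 640 × 905 mm
U3: ⌊905/2⌋ × 640 = 452 × 640 mm

452 × 640 mm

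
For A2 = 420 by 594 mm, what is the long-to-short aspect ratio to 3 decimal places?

1.414

594 / 420 = 1.414
Matches √2 ≈ 1.414 — the ISO 216 defining ratio.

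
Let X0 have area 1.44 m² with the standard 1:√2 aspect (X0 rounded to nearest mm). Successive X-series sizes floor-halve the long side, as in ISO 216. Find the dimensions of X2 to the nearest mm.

504 × 713 mm

Let X0's short side be w mm. w · w√2 = 1.44 m² = 1,440,000 mm², so w ≈ 1009.1 mm and w√2 ≈ 1427.0 mm → X0 = 1009 × 1427 mm.
X1: ⌊1427/2⌋ × 1009 = 713 × 1009 mm
X2: ⌊1009/2⌋ × 713 = 504 × 713 mm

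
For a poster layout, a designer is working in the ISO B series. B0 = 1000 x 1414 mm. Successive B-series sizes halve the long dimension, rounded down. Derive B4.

250 × 353 mm

B1: ⌊1414/2⌋ × 1000 = 707 × 1000 mm
B2: ⌊1000/2⌋ × 707 = 500 × 707 mm
B3: ⌊707/2⌋ × 500 = 353 × 500 mm
B4: ⌊500/2⌋ × 353 = 250 × 353 mm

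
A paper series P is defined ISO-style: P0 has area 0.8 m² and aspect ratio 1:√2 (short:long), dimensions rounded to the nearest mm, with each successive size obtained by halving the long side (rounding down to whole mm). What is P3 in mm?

266 × 376 mm

Let P0's short side be w mm. w · w√2 = 0.8 m² = 800,000 mm², so w ≈ 752.1 mm and w√2 ≈ 1063.7 mm → P0 = 752 × 1064 mm.
P1: ⌊1064/2⌋ × 752 = 532 × 752 mm
P2: ⌊752/2⌋ × 532 = 376 × 532 mm
P3: ⌊532/2⌋ × 376 = 266 × 376 mm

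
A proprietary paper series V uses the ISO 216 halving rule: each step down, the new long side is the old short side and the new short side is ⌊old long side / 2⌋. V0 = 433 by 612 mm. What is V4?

V1 = 306 × 433 mm (from V0 by 1 halving).
V2: ⌊433/2⌋ × 306 = 216 × 306 mm
V3: ⌊306/2⌋ × 216 = 153 × 216 mm
V4: ⌊216/2⌋ × 153 = 108 × 153 mm

108 × 153 mm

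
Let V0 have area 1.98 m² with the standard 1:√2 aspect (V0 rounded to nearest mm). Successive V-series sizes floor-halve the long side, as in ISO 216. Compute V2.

Let V0's short side be w mm. w · w√2 = 1.98 m² = 1,980,000 mm², so w ≈ 1183.2 mm and w√2 ≈ 1673.4 mm → V0 = 1183 × 1673 mm.
V1: ⌊1673/2⌋ × 1183 = 836 × 1183 mm
V2: ⌊1183/2⌋ × 836 = 591 × 836 mm

591 × 836 mm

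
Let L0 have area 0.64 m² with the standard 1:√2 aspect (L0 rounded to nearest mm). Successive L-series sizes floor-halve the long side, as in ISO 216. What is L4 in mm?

168 × 237 mm

Let L0's short side be w mm. w · w√2 = 0.64 m² = 640,000 mm², so w ≈ 672.7 mm and w√2 ≈ 951.4 mm → L0 = 673 × 951 mm.
L1: ⌊951/2⌋ × 673 = 475 × 673 mm
L2: ⌊673/2⌋ × 475 = 336 × 475 mm
L3: ⌊475/2⌋ × 336 = 237 × 336 mm
L4: ⌊336/2⌋ × 237 = 168 × 237 mm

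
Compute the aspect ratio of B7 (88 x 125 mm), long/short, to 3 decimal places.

1.420

125 / 88 = 1.420
ISO 216 targets √2 ≈ 1.414; the +0.006 deviation is from mm rounding.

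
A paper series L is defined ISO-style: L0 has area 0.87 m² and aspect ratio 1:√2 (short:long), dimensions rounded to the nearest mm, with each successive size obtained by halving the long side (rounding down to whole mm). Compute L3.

Let L0's short side be w mm. w · w√2 = 0.87 m² = 870,000 mm², so w ≈ 784.3 mm and w√2 ≈ 1109.2 mm → L0 = 784 × 1109 mm.
L1: ⌊1109/2⌋ × 784 = 554 × 784 mm
L2: ⌊784/2⌋ × 554 = 392 × 554 mm
L3: ⌊554/2⌋ × 392 = 277 × 392 mm

277 × 392 mm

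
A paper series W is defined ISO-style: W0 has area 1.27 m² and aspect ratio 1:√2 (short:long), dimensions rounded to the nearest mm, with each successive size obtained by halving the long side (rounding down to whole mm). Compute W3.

Let W0's short side be w mm. w · w√2 = 1.27 m² = 1,270,000 mm², so w ≈ 947.6 mm and w√2 ≈ 1340.2 mm → W0 = 948 × 1340 mm.
W1: ⌊1340/2⌋ × 948 = 670 × 948 mm
W2: ⌊948/2⌋ × 670 = 474 × 670 mm
W3: ⌊670/2⌋ × 474 = 335 × 474 mm

335 × 474 mm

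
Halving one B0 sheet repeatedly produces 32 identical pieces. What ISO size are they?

32 = 2^5, so 5 halving steps.
B0 → B1 → … → B5 after 5 steps.

B5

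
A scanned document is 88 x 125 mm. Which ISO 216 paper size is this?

B7 (88 × 125 mm)

Aspect ratio 125/88 ≈ 1.420 — close to the ISO √2 ≈ 1.414.
In the B-series (B0 = 1000 × 1414 mm): B7 = 88 × 125 mm.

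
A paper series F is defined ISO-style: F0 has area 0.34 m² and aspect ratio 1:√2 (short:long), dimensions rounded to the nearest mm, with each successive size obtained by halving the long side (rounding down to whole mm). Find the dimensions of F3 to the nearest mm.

173 × 245 mm

Let F0's short side be w mm. w · w√2 = 0.34 m² = 340,000 mm², so w ≈ 490.3 mm and w√2 ≈ 693.4 mm → F0 = 490 × 693 mm.
F1: ⌊693/2⌋ × 490 = 346 × 490 mm
F2: ⌊490/2⌋ × 346 = 245 × 346 mm
F3: ⌊346/2⌋ × 245 = 173 × 245 mm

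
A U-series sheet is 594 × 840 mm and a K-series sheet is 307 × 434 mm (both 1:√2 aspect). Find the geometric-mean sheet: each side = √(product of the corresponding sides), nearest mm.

427 × 604 mm

Short side: √(594 · 307) = √182358 ≈ 427.0 → 427 mm
Long side: √(840 · 434) = √364560 ≈ 603.8 → 604 mm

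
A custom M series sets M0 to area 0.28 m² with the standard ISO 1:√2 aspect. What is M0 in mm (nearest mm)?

445 × 629 mm

Let the short side be w mm. Then w · w√2 = 0.28 m² = 280,000 mm².
w² = 280,000/√2, so w ≈ 445.0 mm; long side = w√2 ≈ 629.3 mm.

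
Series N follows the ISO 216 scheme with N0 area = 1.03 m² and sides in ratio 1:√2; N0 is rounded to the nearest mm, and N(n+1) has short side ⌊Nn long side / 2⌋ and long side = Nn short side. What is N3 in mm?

301 × 426 mm

Let N0's short side be w mm. w · w√2 = 1.03 m² = 1,030,000 mm², so w ≈ 853.4 mm and w√2 ≈ 1206.9 mm → N0 = 853 × 1207 mm.
N1: ⌊1207/2⌋ × 853 = 603 × 853 mm
N2: ⌊853/2⌋ × 603 = 426 × 603 mm
N3: ⌊603/2⌋ × 426 = 301 × 426 mm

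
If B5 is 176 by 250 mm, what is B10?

31 × 44 mm

B6: ⌊250/2⌋ × 176 = 125 × 176 mm
B7: ⌊176/2⌋ × 125 = 88 × 125 mm
B8: ⌊125/2⌋ × 88 = 62 × 88 mm
B9: ⌊88/2⌋ × 62 = 44 × 62 mm
B10: ⌊62/2⌋ × 44 = 31 × 44 mm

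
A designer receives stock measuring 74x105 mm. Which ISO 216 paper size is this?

A7 (74 × 105 mm)

Aspect ratio 105/74 ≈ 1.419 — close to the ISO √2 ≈ 1.414.
In the A-series (A0 area = 1 m²): A7 = 74 × 105 mm.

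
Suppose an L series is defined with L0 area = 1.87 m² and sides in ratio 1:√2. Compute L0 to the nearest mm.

1150 × 1626 mm

Let the short side be w mm. Then w · w√2 = 1.87 m² = 1,870,000 mm².
w² = 1,870,000/√2, so w ≈ 1149.9 mm; long side = w√2 ≈ 1626.2 mm.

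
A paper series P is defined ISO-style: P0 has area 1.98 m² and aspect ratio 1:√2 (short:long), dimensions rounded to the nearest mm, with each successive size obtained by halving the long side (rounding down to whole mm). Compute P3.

Let P0's short side be w mm. w · w√2 = 1.98 m² = 1,980,000 mm², so w ≈ 1183.2 mm and w√2 ≈ 1673.4 mm → P0 = 1183 × 1673 mm.
P1: ⌊1673/2⌋ × 1183 = 836 × 1183 mm
P2: ⌊1183/2⌋ × 836 = 591 × 836 mm
P3: ⌊836/2⌋ × 591 = 418 × 591 mm

418 × 591 mm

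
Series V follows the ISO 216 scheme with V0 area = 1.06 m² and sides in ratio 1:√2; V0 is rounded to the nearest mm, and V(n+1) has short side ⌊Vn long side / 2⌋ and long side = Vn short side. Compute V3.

Let V0's short side be w mm. w · w√2 = 1.06 m² = 1,060,000 mm², so w ≈ 865.8 mm and w√2 ≈ 1224.4 mm → V0 = 866 × 1224 mm.
V1: ⌊1224/2⌋ × 866 = 612 × 866 mm
V2: ⌊866/2⌋ × 612 = 433 × 612 mm
V3: ⌊612/2⌋ × 433 = 306 × 433 mm

306 × 433 mm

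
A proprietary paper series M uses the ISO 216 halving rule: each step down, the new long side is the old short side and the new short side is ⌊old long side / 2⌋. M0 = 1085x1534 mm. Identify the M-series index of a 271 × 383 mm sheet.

M4

M0: 1085 × 1534 mm
M1: 767 × 1085 mm
M2: 542 × 767 mm
M3: 383 × 542 mm
M4: 271 × 383 mm
M5: 191 × 271 mm
→ matches M4.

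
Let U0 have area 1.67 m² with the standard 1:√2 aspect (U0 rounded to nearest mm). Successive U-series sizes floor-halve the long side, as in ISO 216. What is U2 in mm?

Let U0's short side be w mm. w · w√2 = 1.67 m² = 1,670,000 mm², so w ≈ 1086.7 mm and w√2 ≈ 1536.8 mm → U0 = 1087 × 1537 mm.
U1: ⌊1537/2⌋ × 1087 = 768 × 1087 mm
U2: ⌊1087/2⌋ × 768 = 543 × 768 mm

543 × 768 mm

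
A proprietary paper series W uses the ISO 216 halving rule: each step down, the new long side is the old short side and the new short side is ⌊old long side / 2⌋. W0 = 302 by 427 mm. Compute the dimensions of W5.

53 × 75 mm

W1 = 213 × 302 mm (from W0 by 1 halving).
W2: ⌊302/2⌋ × 213 = 151 × 213 mm
W3: ⌊213/2⌋ × 151 = 106 × 151 mm
W4: ⌊151/2⌋ × 106 = 75 × 106 mm
W5: ⌊106/2⌋ × 75 = 53 × 75 mm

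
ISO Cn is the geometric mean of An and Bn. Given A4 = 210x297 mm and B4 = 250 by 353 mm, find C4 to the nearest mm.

Short side: √(210 · 250) = √52500 ≈ 229.1 → 229 mm
Long side: √(297 · 353) = √104841 ≈ 323.8 → 324 mm

229 × 324 mm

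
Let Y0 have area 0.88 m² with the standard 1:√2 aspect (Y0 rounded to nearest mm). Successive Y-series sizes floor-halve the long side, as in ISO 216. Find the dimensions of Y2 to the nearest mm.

Let Y0's short side be w mm. w · w√2 = 0.88 m² = 880,000 mm², so w ≈ 788.8 mm and w√2 ≈ 1115.6 mm → Y0 = 789 × 1116 mm.
Y1: ⌊1116/2⌋ × 789 = 558 × 789 mm
Y2: ⌊789/2⌋ × 558 = 394 × 558 mm

394 × 558 mm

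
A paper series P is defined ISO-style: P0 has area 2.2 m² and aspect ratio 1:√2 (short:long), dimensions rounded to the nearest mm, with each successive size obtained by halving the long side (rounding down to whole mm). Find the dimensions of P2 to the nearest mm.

623 × 882 mm

Let P0's short side be w mm. w · w√2 = 2.2 m² = 2,200,000 mm², so w ≈ 1247.3 mm and w√2 ≈ 1763.9 mm → P0 = 1247 × 1764 mm.
P1: ⌊1764/2⌋ × 1247 = 882 × 1247 mm
P2: ⌊1247/2⌋ × 882 = 623 × 882 mm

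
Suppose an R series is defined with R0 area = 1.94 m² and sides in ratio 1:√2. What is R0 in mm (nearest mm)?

Let the short side be w mm. Then w · w√2 = 1.94 m² = 1,940,000 mm².
w² = 1,940,000/√2, so w ≈ 1171.2 mm; long side = w√2 ≈ 1656.4 mm.

1171 × 1656 mm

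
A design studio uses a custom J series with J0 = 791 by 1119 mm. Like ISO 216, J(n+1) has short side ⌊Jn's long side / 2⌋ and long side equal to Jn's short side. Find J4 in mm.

197 × 279 mm

J1 = 559 × 791 mm (from J0 by 1 halving).
J2: ⌊791/2⌋ × 559 = 395 × 559 mm
J3: ⌊559/2⌋ × 395 = 279 × 395 mm
J4: ⌊395/2⌋ × 279 = 197 × 279 mm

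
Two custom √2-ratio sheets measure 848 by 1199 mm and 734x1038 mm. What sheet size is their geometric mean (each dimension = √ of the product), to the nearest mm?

Short side: √(848 · 734) = √622432 ≈ 788.9 → 789 mm
Long side: √(1199 · 1038) = √1244562 ≈ 1115.6 → 1116 mm

789 × 1116 mm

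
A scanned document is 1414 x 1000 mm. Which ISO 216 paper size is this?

Aspect ratio 1414/1000 ≈ 1.414 — close to the ISO √2 ≈ 1.414.
In the B-series (B0 = 1000 × 1414 mm): B0 = 1000 × 1414 mm.

B0 (1000 × 1414 mm)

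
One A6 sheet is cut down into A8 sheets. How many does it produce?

4

A6 = 105 × 148 mm; A8 = 52 × 74 mm.
Each halving step doubles the count; 2 steps from A6 to A8.
2^2 = 4.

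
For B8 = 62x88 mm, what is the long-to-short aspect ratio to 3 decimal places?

1.419

88 / 62 = 1.419
ISO 216 targets √2 ≈ 1.414; the +0.005 deviation is from mm rounding.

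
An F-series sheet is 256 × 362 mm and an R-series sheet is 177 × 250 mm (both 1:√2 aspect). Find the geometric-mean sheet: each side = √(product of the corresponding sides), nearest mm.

213 × 301 mm

Short side: √(256 · 177) = √45312 ≈ 212.9 → 213 mm
Long side: √(362 · 250) = √90500 ≈ 300.8 → 301 mm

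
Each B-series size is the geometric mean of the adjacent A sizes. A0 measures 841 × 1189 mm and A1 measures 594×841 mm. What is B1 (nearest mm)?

Short side: √(841 · 594) = √499554 ≈ 706.8 → 707 mm
Long side: √(1189 · 841) = √999949 ≈ 1000.0 → 1000 mm

707 × 1000 mm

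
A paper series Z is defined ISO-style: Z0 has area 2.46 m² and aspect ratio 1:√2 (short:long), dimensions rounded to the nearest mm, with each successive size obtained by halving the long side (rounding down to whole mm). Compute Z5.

Let Z0's short side be w mm. w · w√2 = 2.46 m² = 2,460,000 mm², so w ≈ 1318.9 mm and w√2 ≈ 1865.2 mm → Z0 = 1319 × 1865 mm.
Z1: ⌊1865/2⌋ × 1319 = 932 × 1319 mm
Z2: ⌊1319/2⌋ × 932 = 659 × 932 mm
Z3: ⌊932/2⌋ × 659 = 466 × 659 mm
Z4: ⌊659/2⌋ × 466 = 329 × 466 mm
Z5: ⌊466/2⌋ × 329 = 233 × 329 mm

233 × 329 mm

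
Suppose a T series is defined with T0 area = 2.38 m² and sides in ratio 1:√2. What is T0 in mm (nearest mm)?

1297 × 1835 mm

Let the short side be w mm. Then w · w√2 = 2.38 m² = 2,380,000 mm².
w² = 2,380,000/√2, so w ≈ 1297.3 mm; long side = w√2 ≈ 1834.6 mm.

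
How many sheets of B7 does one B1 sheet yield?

B1 = 707 × 1000 mm; B7 = 88 × 125 mm.
Each halving step doubles the count; 6 steps from B1 to B7.
2^6 = 64.

64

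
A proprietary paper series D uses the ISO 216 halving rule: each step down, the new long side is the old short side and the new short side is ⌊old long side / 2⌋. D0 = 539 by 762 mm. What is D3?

190 × 269 mm

D1: ⌊762/2⌋ × 539 = 381 × 539 mm
D2: ⌊539/2⌋ × 381 = 269 × 381 mm
D3: ⌊381/2⌋ × 269 = 190 × 269 mm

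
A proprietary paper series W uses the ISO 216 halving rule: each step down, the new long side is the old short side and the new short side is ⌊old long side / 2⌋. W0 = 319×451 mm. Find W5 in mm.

W1: ⌊451/2⌋ × 319 = 225 × 319 mm
W2: ⌊319/2⌋ × 225 = 159 × 225 mm
W3: ⌊225/2⌋ × 159 = 112 × 159 mm
W4: ⌊159/2⌋ × 112 = 79 × 112 mm
W5: ⌊112/2⌋ × 79 = 56 × 79 mm

56 × 79 mm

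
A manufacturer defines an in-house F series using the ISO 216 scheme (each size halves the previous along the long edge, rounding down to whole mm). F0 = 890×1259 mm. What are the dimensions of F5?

F1 = 629 × 890 mm (from F0 by 1 halving).
F2: ⌊890/2⌋ × 629 = 445 × 629 mm
F3: ⌊629/2⌋ × 445 = 314 × 445 mm
F4: ⌊445/2⌋ × 314 = 222 × 314 mm
F5: ⌊314/2⌋ × 222 = 157 × 222 mm

157 × 222 mm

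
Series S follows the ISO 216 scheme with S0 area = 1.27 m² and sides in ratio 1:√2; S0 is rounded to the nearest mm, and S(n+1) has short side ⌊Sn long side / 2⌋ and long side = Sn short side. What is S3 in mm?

335 × 474 mm

Let S0's short side be w mm. w · w√2 = 1.27 m² = 1,270,000 mm², so w ≈ 947.6 mm and w√2 ≈ 1340.2 mm → S0 = 948 × 1340 mm.
S1: ⌊1340/2⌋ × 948 = 670 × 948 mm
S2: ⌊948/2⌋ × 670 = 474 × 670 mm
S3: ⌊670/2⌋ × 474 = 335 × 474 mm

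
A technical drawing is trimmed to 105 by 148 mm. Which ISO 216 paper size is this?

Aspect ratio 148/105 ≈ 1.410 — close to the ISO √2 ≈ 1.414.
In the A-series (A0 area = 1 m²): A6 = 105 × 148 mm.

A6 (105 × 148 mm)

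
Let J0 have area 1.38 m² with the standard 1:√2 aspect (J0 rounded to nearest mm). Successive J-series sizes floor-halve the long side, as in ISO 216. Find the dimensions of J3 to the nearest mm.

Let J0's short side be w mm. w · w√2 = 1.38 m² = 1,380,000 mm², so w ≈ 987.8 mm and w√2 ≈ 1397.0 mm → J0 = 988 × 1397 mm.
J1: ⌊1397/2⌋ × 988 = 698 × 988 mm
J2: ⌊988/2⌋ × 698 = 494 × 698 mm
J3: ⌊698/2⌋ × 494 = 349 × 494 mm

349 × 494 mm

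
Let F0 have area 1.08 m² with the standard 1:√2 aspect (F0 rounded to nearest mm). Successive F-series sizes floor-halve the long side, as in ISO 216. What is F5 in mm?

Let F0's short side be w mm. w · w√2 = 1.08 m² = 1,080,000 mm², so w ≈ 873.9 mm and w√2 ≈ 1235.9 mm → F0 = 874 × 1236 mm.
F1: ⌊1236/2⌋ × 874 = 618 × 874 mm
F2: ⌊874/2⌋ × 618 = 437 × 618 mm
F3: ⌊618/2⌋ × 437 = 309 × 437 mm
F4: ⌊437/2⌋ × 309 = 218 × 309 mm
F5: ⌊309/2⌋ × 218 = 154 × 218 mm

154 × 218 mm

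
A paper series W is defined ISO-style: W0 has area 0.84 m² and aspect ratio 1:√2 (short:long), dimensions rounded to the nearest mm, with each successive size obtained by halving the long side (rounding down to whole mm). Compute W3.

Let W0's short side be w mm. w · w√2 = 0.84 m² = 840,000 mm², so w ≈ 770.7 mm and w√2 ≈ 1089.9 mm → W0 = 771 × 1090 mm.
W1: ⌊1090/2⌋ × 771 = 545 × 771 mm
W2: ⌊771/2⌋ × 545 = 385 × 545 mm
W3: ⌊545/2⌋ × 385 = 272 × 385 mm

272 × 385 mm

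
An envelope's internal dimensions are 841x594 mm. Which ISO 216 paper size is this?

Aspect ratio 841/594 ≈ 1.416 — close to the ISO √2 ≈ 1.414.
In the A-series (A0 area = 1 m²): A1 = 594 × 841 mm.

A1 (594 × 841 mm)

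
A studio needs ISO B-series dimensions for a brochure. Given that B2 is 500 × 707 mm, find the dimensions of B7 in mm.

88 × 125 mm

B3: ⌊707/2⌋ × 500 = 353 × 500 mm
B4: ⌊500/2⌋ × 353 = 250 × 353 mm
B5: ⌊353/2⌋ × 250 = 176 × 250 mm
B6: ⌊250/2⌋ × 176 = 125 × 176 mm
B7: ⌊176/2⌋ × 125 = 88 × 125 mm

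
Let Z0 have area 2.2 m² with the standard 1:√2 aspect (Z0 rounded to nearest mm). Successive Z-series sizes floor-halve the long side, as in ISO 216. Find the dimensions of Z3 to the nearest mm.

Let Z0's short side be w mm. w · w√2 = 2.2 m² = 2,200,000 mm², so w ≈ 1247.3 mm and w√2 ≈ 1763.9 mm → Z0 = 1247 × 1764 mm.
Z1: ⌊1764/2⌋ × 1247 = 882 × 1247 mm
Z2: ⌊1247/2⌋ × 882 = 623 × 882 mm
Z3: ⌊882/2⌋ × 623 = 441 × 623 mm

441 × 623 mm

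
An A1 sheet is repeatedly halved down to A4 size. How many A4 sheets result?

8

A1 = 594 × 841 mm; A4 = 210 × 297 mm.
Each halving step doubles the count; 3 steps from A1 to A4.
2^3 = 8.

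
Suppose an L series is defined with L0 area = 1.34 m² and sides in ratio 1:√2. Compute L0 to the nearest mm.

Let the short side be w mm. Then w · w√2 = 1.34 m² = 1,340,000 mm².
w² = 1,340,000/√2, so w ≈ 973.4 mm; long side = w√2 ≈ 1376.6 mm.

973 × 1377 mm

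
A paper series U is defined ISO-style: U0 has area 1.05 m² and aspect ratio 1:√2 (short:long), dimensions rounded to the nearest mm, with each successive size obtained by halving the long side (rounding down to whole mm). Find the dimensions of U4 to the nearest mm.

215 × 304 mm

Let U0's short side be w mm. w · w√2 = 1.05 m² = 1,050,000 mm², so w ≈ 861.7 mm and w√2 ≈ 1218.6 mm → U0 = 862 × 1219 mm.
U1: ⌊1219/2⌋ × 862 = 609 × 862 mm
U2: ⌊862/2⌋ × 609 = 431 × 609 mm
U3: ⌊609/2⌋ × 431 = 304 × 431 mm
U4: ⌊431/2⌋ × 304 = 215 × 304 mm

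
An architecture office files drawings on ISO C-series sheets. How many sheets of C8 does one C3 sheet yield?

Each ISO step halves the sheet: 1 × C3 → 2 × C4 → 4 × C5 → 8 × C6 → …
From C3 to C8 is 5 halving steps: 2^5 = 32.

32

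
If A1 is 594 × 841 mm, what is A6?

A2: ⌊841/2⌋ × 594 = 420 × 594 mm
A3: ⌊594/2⌋ × 420 = 297 × 420 mm
A4: ⌊420/2⌋ × 297 = 210 × 297 mm
A5: ⌊297/2⌋ × 210 = 148 × 210 mm
A6: ⌊210/2⌋ × 148 = 105 × 148 mm

105 × 148 mm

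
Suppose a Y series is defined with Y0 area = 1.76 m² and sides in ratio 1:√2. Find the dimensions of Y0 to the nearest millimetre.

Let the short side be w mm. Then w · w√2 = 1.76 m² = 1,760,000 mm².
w² = 1,760,000/√2, so w ≈ 1115.6 mm; long side = w√2 ≈ 1577.7 mm.

1116 × 1578 mm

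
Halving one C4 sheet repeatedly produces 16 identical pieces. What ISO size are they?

16 = 2^4, so 4 halving steps.
C4 → C5 → … → C8 after 4 steps.

C8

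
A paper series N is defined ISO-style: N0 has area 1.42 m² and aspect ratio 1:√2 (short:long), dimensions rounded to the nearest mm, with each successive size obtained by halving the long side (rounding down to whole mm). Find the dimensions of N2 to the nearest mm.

Let N0's short side be w mm. w · w√2 = 1.42 m² = 1,420,000 mm², so w ≈ 1002.0 mm and w√2 ≈ 1417.1 mm → N0 = 1002 × 1417 mm.
N1: ⌊1417/2⌋ × 1002 = 708 × 1002 mm
N2: ⌊1002/2⌋ × 708 = 501 × 708 mm

501 × 708 mm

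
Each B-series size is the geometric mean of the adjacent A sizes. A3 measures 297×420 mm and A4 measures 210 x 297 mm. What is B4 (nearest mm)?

Short side: √(297 · 210) = √62370 ≈ 249.7 → 250 mm
Long side: √(420 · 297) = √124740 ≈ 353.2 → 353 mm

250 × 353 mm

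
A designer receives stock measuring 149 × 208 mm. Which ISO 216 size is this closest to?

Aspect ratio 208/149 ≈ 1.396 (ISO target is √2 ≈ 1.414).
In the A-series (A0 area = 1 m²): A5 = 148 × 210 mm.
Off by 3 mm total — nearest standard size.

A5 (148 × 210 mm)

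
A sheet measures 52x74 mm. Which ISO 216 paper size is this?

Aspect ratio 74/52 ≈ 1.423 — close to the ISO √2 ≈ 1.414.
In the A-series (A0 area = 1 m²): A8 = 52 × 74 mm.

A8 (52 × 74 mm)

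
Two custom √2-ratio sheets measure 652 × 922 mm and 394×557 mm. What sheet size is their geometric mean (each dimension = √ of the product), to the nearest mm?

Short side: √(652 · 394) = √256888 ≈ 506.8 → 507 mm
Long side: √(922 · 557) = √513554 ≈ 716.6 → 717 mm

507 × 717 mm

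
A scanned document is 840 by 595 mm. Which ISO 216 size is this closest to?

A1 (594 × 841 mm)

Aspect ratio 840/595 ≈ 1.412 — close to the ISO √2 ≈ 1.414.
In the A-series (A0 area = 1 m²): A1 = 594 × 841 mm.
Off by 2 mm total — nearest standard size.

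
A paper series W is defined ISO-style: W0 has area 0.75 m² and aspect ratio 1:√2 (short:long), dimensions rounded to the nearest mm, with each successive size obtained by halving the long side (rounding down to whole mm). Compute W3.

257 × 364 mm

Let W0's short side be w mm. w · w√2 = 0.75 m² = 750,000 mm², so w ≈ 728.2 mm and w√2 ≈ 1029.9 mm → W0 = 728 × 1030 mm.
W1: ⌊1030/2⌋ × 728 = 515 × 728 mm
W2: ⌊728/2⌋ × 515 = 364 × 515 mm
W3: ⌊515/2⌋ × 364 = 257 × 364 mm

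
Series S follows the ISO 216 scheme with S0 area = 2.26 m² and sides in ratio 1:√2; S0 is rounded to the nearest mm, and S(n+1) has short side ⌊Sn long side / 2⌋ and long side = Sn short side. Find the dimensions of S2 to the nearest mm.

632 × 894 mm

Let S0's short side be w mm. w · w√2 = 2.26 m² = 2,260,000 mm², so w ≈ 1264.1 mm and w√2 ≈ 1787.8 mm → S0 = 1264 × 1788 mm.
S1: ⌊1788/2⌋ × 1264 = 894 × 1264 mm
S2: ⌊1264/2⌋ × 894 = 632 × 894 mm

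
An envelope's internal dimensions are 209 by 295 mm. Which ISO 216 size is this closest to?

A4 (210 × 297 mm)

Aspect ratio 295/209 ≈ 1.411 — close to the ISO √2 ≈ 1.414.
In the A-series (A0 area = 1 m²): A4 = 210 × 297 mm.
Off by 3 mm total — nearest standard size.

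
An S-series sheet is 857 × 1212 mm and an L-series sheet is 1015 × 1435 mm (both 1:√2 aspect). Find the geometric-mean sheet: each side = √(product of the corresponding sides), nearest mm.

Short side: √(857 · 1015) = √869855 ≈ 932.7 → 933 mm
Long side: √(1212 · 1435) = √1739220 ≈ 1318.8 → 1319 mm

933 × 1319 mm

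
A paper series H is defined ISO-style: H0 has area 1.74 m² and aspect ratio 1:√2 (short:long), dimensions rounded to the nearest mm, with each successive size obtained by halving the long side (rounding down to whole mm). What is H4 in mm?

Let H0's short side be w mm. w · w√2 = 1.74 m² = 1,740,000 mm², so w ≈ 1109.2 mm and w√2 ≈ 1568.7 mm → H0 = 1109 × 1569 mm.
H1: ⌊1569/2⌋ × 1109 = 784 × 1109 mm
H2: ⌊1109/2⌋ × 784 = 554 × 784 mm
H3: ⌊784/2⌋ × 554 = 392 × 554 mm
H4: ⌊554/2⌋ × 392 = 277 × 392 mm

277 × 392 mm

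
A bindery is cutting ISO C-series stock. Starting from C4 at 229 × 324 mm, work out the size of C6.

114 × 162 mm

C5: ⌊324/2⌋ × 229 = 162 × 229 mm
C6: ⌊229/2⌋ × 162 = 114 × 162 mm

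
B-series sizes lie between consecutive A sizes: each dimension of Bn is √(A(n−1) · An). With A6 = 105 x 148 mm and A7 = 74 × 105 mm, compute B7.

88 × 125 mm

Short side: √(105 · 74) = √7770 ≈ 88.1 → 88 mm
Long side: √(148 · 105) = √15540 ≈ 124.7 → 125 mm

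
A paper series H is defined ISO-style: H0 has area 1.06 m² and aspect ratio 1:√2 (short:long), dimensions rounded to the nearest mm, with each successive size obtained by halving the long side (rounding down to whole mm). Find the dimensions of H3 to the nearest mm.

306 × 433 mm

Let H0's short side be w mm. w · w√2 = 1.06 m² = 1,060,000 mm², so w ≈ 865.8 mm and w√2 ≈ 1224.4 mm → H0 = 866 × 1224 mm.
H1: ⌊1224/2⌋ × 866 = 612 × 866 mm
H2: ⌊866/2⌋ × 612 = 433 × 612 mm
H3: ⌊612/2⌋ × 433 = 306 × 433 mm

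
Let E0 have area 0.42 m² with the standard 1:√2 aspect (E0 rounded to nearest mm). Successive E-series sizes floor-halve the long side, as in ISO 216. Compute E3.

192 × 272 mm

Let E0's short side be w mm. w · w√2 = 0.42 m² = 420,000 mm², so w ≈ 545.0 mm and w√2 ≈ 770.7 mm → E0 = 545 × 771 mm.
E1: ⌊771/2⌋ × 545 = 385 × 545 mm
E2: ⌊545/2⌋ × 385 = 272 × 385 mm
E3: ⌊385/2⌋ × 272 = 192 × 272 mm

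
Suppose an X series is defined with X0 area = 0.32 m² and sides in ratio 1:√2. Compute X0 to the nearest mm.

476 × 673 mm

Let the short side be w mm. Then w · w√2 = 0.32 m² = 320,000 mm².
w² = 320,000/√2, so w ≈ 475.7 mm; long side = w√2 ≈ 672.7 mm.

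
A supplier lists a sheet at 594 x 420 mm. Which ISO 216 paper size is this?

A2 (420 × 594 mm)

Aspect ratio 594/420 ≈ 1.414 — close to the ISO √2 ≈ 1.414.
In the A-series (A0 area = 1 m²): A2 = 420 × 594 mm.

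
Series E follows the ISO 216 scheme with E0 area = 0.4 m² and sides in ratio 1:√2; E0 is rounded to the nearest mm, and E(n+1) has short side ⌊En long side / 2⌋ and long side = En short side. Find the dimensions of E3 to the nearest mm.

Let E0's short side be w mm. w · w√2 = 0.4 m² = 400,000 mm², so w ≈ 531.8 mm and w√2 ≈ 752.1 mm → E0 = 532 × 752 mm.
E1: ⌊752/2⌋ × 532 = 376 × 532 mm
E2: ⌊532/2⌋ × 376 = 266 × 376 mm
E3: ⌊376/2⌋ × 266 = 188 × 266 mm

188 × 266 mm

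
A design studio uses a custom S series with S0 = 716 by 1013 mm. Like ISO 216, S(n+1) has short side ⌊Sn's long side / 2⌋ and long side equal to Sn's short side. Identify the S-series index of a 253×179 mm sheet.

S0: 716 × 1013 mm
S1: 506 × 716 mm
S2: 358 × 506 mm
S3: 253 × 358 mm
S4: 179 × 253 mm
S5: 126 × 179 mm
→ matches S4.

S4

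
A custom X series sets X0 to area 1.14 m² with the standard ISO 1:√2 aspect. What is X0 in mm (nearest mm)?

898 × 1270 mm

Let the short side be w mm. Then w · w√2 = 1.14 m² = 1,140,000 mm².
w² = 1,140,000/√2, so w ≈ 897.8 mm; long side = w√2 ≈ 1269.7 mm.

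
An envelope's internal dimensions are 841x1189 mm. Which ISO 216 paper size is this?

Aspect ratio 1189/841 ≈ 1.414 — close to the ISO √2 ≈ 1.414.
In the A-series (A0 area = 1 m²): A0 = 841 × 1189 mm.

A0 (841 × 1189 mm)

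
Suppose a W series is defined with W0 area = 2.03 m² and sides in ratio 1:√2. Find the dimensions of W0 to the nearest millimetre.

Let the short side be w mm. Then w · w√2 = 2.03 m² = 2,030,000 mm².
w² = 2,030,000/√2, so w ≈ 1198.1 mm; long side = w√2 ≈ 1694.4 mm.

1198 × 1694 mm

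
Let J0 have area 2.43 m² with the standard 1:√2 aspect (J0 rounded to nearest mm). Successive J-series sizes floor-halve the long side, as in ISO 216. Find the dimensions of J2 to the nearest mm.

655 × 927 mm

Let J0's short side be w mm. w · w√2 = 2.43 m² = 2,430,000 mm², so w ≈ 1310.8 mm and w√2 ≈ 1853.8 mm → J0 = 1311 × 1854 mm.
J1: ⌊1854/2⌋ × 1311 = 927 × 1311 mm
J2: ⌊1311/2⌋ × 927 = 655 × 927 mm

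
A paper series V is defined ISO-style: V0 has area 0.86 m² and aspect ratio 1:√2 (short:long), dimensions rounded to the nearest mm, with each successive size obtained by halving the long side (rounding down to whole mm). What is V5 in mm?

Let V0's short side be w mm. w · w√2 = 0.86 m² = 860,000 mm², so w ≈ 779.8 mm and w√2 ≈ 1102.8 mm → V0 = 780 × 1103 mm.
V1: ⌊1103/2⌋ × 780 = 551 × 780 mm
V2: ⌊780/2⌋ × 551 = 390 × 551 mm
V3: ⌊551/2⌋ × 390 = 275 × 390 mm
V4: ⌊390/2⌋ × 275 = 195 × 275 mm
V5: ⌊275/2⌋ × 195 = 137 × 195 mm

137 × 195 mm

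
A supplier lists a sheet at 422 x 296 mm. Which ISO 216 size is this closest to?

A3 (297 × 420 mm)

Aspect ratio 422/296 ≈ 1.426 — close to the ISO √2 ≈ 1.414.
In the A-series (A0 area = 1 m²): A3 = 297 × 420 mm.
Off by 3 mm total — nearest standard size.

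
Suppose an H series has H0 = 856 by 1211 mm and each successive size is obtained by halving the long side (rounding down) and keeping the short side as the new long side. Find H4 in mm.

214 × 302 mm

H1: ⌊1211/2⌋ × 856 = 605 × 856 mm
H2: ⌊856/2⌋ × 605 = 428 × 605 mm
H3: ⌊605/2⌋ × 428 = 302 × 428 mm
H4: ⌊428/2⌋ × 302 = 214 × 302 mm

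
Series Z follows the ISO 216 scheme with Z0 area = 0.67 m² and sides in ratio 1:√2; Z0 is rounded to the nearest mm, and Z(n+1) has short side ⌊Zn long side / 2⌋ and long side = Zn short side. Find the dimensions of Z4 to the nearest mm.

Let Z0's short side be w mm. w · w√2 = 0.67 m² = 670,000 mm², so w ≈ 688.3 mm and w√2 ≈ 973.4 mm → Z0 = 688 × 973 mm.
Z1: ⌊973/2⌋ × 688 = 486 × 688 mm
Z2: ⌊688/2⌋ × 486 = 344 × 486 mm
Z3: ⌊486/2⌋ × 344 = 243 × 344 mm
Z4: ⌊344/2⌋ × 243 = 172 × 243 mm

172 × 243 mm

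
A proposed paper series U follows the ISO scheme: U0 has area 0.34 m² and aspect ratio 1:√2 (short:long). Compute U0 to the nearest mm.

490 × 693 mm

Let the short side be w mm. Then w · w√2 = 0.34 m² = 340,000 mm².
w² = 340,000/√2, so w ≈ 490.3 mm; long side = w√2 ≈ 693.4 mm.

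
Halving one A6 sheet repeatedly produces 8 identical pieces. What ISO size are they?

A9

8 = 2^3, so 3 halving steps.
A6 → A7 → … → A9 after 3 steps.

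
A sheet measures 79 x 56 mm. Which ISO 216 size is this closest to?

Aspect ratio 79/56 ≈ 1.411 — close to the ISO √2 ≈ 1.414.
In the C-series (envelope sizes, between A and B): C8 = 57 × 81 mm.
Off by 3 mm total — nearest standard size.

C8 (57 × 81 mm)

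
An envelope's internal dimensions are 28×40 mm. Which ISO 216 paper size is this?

C10 (28 × 40 mm)

Aspect ratio 40/28 ≈ 1.429 — close to the ISO √2 ≈ 1.414.
In the C-series (envelope sizes, between A and B): C10 = 28 × 40 mm.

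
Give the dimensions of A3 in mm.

A0 = 841 × 1189 mm (A0 has area 1 m², aspect 1:√2).
A1: ⌊1189/2⌋ × 841 = 594 × 841 mm
A2: ⌊841/2⌋ × 594 = 420 × 594 mm
A3: ⌊594/2⌋ × 420 = 297 × 420 mm

297 × 420 mm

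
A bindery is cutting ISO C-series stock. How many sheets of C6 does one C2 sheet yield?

C2 = 458 × 648 mm; C6 = 114 × 162 mm.
Each halving step doubles the count; 4 steps from C2 to C6.
2^4 = 16.

16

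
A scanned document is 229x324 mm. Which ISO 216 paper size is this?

Aspect ratio 324/229 ≈ 1.415 — close to the ISO √2 ≈ 1.414.
In the C-series (envelope sizes, between A and B): C4 = 229 × 324 mm.

C4 (229 × 324 mm)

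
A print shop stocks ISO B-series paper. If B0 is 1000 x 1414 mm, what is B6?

125 × 176 mm

B1: ⌊1414/2⌋ × 1000 = 707 × 1000 mm
B2: ⌊1000/2⌋ × 707 = 500 × 707 mm
B3: ⌊707/2⌋ × 500 = 353 × 500 mm
B4: ⌊500/2⌋ × 353 = 250 × 353 mm
B5: ⌊353/2⌋ × 250 = 176 × 250 mm
B6: ⌊250/2⌋ × 176 = 125 × 176 mm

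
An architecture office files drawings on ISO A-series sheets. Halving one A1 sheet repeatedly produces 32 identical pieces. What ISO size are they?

A6

32 = 2^5, so 5 halving steps.
A1 → A2 → … → A6 after 5 steps.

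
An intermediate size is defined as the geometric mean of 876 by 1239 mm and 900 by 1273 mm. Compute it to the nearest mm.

888 × 1256 mm

Short side: √(876 · 900) = √788400 ≈ 887.9 → 888 mm
Long side: √(1239 · 1273) = √1577247 ≈ 1255.9 → 1256 mm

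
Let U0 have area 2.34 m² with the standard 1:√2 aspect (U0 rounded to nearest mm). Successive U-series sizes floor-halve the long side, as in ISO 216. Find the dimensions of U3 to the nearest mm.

Let U0's short side be w mm. w · w√2 = 2.34 m² = 2,340,000 mm², so w ≈ 1286.3 mm and w√2 ≈ 1819.1 mm → U0 = 1286 × 1819 mm.
U1: ⌊1819/2⌋ × 1286 = 909 × 1286 mm
U2: ⌊1286/2⌋ × 909 = 643 × 909 mm
U3: ⌊909/2⌋ × 643 = 454 × 643 mm

454 × 643 mm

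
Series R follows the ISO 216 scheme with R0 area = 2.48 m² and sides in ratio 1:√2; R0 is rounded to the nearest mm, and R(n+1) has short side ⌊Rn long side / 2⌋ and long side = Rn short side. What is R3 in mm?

468 × 662 mm

Let R0's short side be w mm. w · w√2 = 2.48 m² = 2,480,000 mm², so w ≈ 1324.2 mm and w√2 ≈ 1872.8 mm → R0 = 1324 × 1873 mm.
R1: ⌊1873/2⌋ × 1324 = 936 × 1324 mm
R2: ⌊1324/2⌋ × 936 = 662 × 936 mm
R3: ⌊936/2⌋ × 662 = 468 × 662 mm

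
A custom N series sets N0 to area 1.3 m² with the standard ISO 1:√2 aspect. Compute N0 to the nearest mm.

959 × 1356 mm

Let the short side be w mm. Then w · w√2 = 1.3 m² = 1,300,000 mm².
w² = 1,300,000/√2, so w ≈ 958.8 mm; long side = w√2 ≈ 1355.9 mm.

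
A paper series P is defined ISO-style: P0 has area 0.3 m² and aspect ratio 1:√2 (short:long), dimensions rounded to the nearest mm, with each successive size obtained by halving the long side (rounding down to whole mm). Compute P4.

Let P0's short side be w mm. w · w√2 = 0.3 m² = 300,000 mm², so w ≈ 460.6 mm and w√2 ≈ 651.4 mm → P0 = 461 × 651 mm.
P1: ⌊651/2⌋ × 461 = 325 × 461 mm
P2: ⌊461/2⌋ × 325 = 230 × 325 mm
P3: ⌊325/2⌋ × 230 = 162 × 230 mm
P4: ⌊230/2⌋ × 162 = 115 × 162 mm

115 × 162 mm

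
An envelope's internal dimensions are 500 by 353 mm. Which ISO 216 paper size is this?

Aspect ratio 500/353 ≈ 1.416 — close to the ISO √2 ≈ 1.414.
In the B-series (B0 = 1000 × 1414 mm): B3 = 353 × 500 mm.

B3 (353 × 500 mm)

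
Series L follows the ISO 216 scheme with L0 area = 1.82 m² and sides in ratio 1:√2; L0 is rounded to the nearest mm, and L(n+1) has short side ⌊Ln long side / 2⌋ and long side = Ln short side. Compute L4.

283 × 401 mm

Let L0's short side be w mm. w · w√2 = 1.82 m² = 1,820,000 mm², so w ≈ 1134.4 mm and w√2 ≈ 1604.3 mm → L0 = 1134 × 1604 mm.
L1: ⌊1604/2⌋ × 1134 = 802 × 1134 mm
L2: ⌊1134/2⌋ × 802 = 567 × 802 mm
L3: ⌊802/2⌋ × 567 = 401 × 567 mm
L4: ⌊567/2⌋ × 401 = 283 × 401 mm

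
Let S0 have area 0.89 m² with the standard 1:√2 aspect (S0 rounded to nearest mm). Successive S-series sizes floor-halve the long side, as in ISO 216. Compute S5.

Let S0's short side be w mm. w · w√2 = 0.89 m² = 890,000 mm², so w ≈ 793.3 mm and w√2 ≈ 1121.9 mm → S0 = 793 × 1122 mm.
S1: ⌊1122/2⌋ × 793 = 561 × 793 mm
S2: ⌊793/2⌋ × 561 = 396 × 561 mm
S3: ⌊561/2⌋ × 396 = 280 × 396 mm
S4: ⌊396/2⌋ × 280 = 198 × 280 mm
S5: ⌊280/2⌋ × 198 = 140 × 198 mm

140 × 198 mm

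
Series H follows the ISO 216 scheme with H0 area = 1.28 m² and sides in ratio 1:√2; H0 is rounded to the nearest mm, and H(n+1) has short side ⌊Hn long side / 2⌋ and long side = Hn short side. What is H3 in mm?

Let H0's short side be w mm. w · w√2 = 1.28 m² = 1,280,000 mm², so w ≈ 951.4 mm and w√2 ≈ 1345.4 mm → H0 = 951 × 1345 mm.
H1: ⌊1345/2⌋ × 951 = 672 × 951 mm
H2: ⌊951/2⌋ × 672 = 475 × 672 mm
H3: ⌊672/2⌋ × 475 = 336 × 475 mm

336 × 475 mm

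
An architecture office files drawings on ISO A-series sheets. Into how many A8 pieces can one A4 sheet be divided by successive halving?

16

Each ISO step halves the sheet: 1 × A4 → 2 × A5 → 4 × A6 → 8 × A7 → …
From A4 to A8 is 4 halving steps: 2^4 = 16.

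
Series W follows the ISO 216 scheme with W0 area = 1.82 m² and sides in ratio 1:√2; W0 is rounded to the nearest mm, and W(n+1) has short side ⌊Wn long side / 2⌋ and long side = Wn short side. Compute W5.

200 × 283 mm

Let W0's short side be w mm. w · w√2 = 1.82 m² = 1,820,000 mm², so w ≈ 1134.4 mm and w√2 ≈ 1604.3 mm → W0 = 1134 × 1604 mm.
W1: ⌊1604/2⌋ × 1134 = 802 × 1134 mm
W2: ⌊1134/2⌋ × 802 = 567 × 802 mm
W3: ⌊802/2⌋ × 567 = 401 × 567 mm
W4: ⌊567/2⌋ × 401 = 283 × 401 mm
W5: ⌊401/2⌋ × 283 = 200 × 283 mm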